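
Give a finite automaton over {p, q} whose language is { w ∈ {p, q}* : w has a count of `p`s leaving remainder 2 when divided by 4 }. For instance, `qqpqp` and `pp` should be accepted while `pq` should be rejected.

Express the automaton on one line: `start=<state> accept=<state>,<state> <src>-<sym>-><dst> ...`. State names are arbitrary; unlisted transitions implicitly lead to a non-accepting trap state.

Keep the running count of `p`s modulo 4: each `p` advances along the cycle s0 → s1 → s2 → s3 → s0 while other symbols loop. Accept at s2.
        p   q  
>  s0   s1  s0 
   s1   s2  s1 
 * s2   s3  s2 
   s3   s0  s3 
(> = start, * = accepting)

start=s0 accept=s2 s0-p->s1 s0-q->s0 s1-p->s2 s1-q->s1 s2-p->s3 s2-q->s2 s3-p->s0 s3-q->s3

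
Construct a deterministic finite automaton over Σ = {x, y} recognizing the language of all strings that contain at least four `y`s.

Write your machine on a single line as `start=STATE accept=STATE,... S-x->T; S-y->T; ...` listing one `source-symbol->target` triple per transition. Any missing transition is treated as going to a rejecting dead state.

start=A; accept=E,F; A-x->A; A-y->B; B-x->B; B-y->C; C-x->C; C-y->D; D-x->D; D-y->E; E-x->E; E-y->F; F-x->F; F-y->F

Count `y`s, saturating at 5: states A through E mean 0 through 4 `y`s seen; F means more than 4. Each `y` increments (capped at F); other symbols loop. Accept from {E, F}.
       x  y 
>  A   A  B 
   B   B  C 
   C   C  D 
   D   D  E 
 * E   E  F 
 * F   F  F 
(> = start, * = accepting)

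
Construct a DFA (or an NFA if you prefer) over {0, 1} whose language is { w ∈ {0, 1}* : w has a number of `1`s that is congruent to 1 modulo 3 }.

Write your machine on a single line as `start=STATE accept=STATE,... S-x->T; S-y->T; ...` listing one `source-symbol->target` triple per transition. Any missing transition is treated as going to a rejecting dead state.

start=s0; accept=s1; s0-0->s0; s0-1->s1; s1-0->s1; s1-1->s2; s2-0->s2; s2-1->s0

Keep the running count of `1`s modulo 3: each `1` advances along the cycle s0 → s1 → s2 → s0 while other symbols loop. Accept at s1.
With 3 states:
        0   1  
>  s0   s0  s1 
 * s1   s1  s2 
   s2   s2  s0 
(> = start, * = accepting)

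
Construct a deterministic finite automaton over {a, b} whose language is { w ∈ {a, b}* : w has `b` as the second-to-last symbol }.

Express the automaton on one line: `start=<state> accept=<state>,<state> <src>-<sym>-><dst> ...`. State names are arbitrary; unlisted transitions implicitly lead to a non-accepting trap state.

start=q0 accept=q5,q6 q0-a->q1 q0-b->q2 q1-a->q3 q1-b->q4 q2-a->q5 q2-b->q6 q3-a->q3 q3-b->q4 q4-a->q5 q4-b->q6 q5-a->q3 q5-b->q4 q6-a->q5 q6-b->q6

Because acceptance depends on a position counted from the end, the machine has to buffer the most recent 2 symbols. Make each state the string of the last up-to-2 symbols read; on input `x` shift the window left and append `x`. Accept when the buffered window has length 2 and begins with `b`.
With 7 states:
        a   b  
>  q0   q1  q2 
   q1   q3  q4 
   q2   q5  q6 
   q3   q3  q4 
   q4   q5  q6 
 * q5   q3  q4 
 * q6   q5  q6 
(> = start, * = accepting)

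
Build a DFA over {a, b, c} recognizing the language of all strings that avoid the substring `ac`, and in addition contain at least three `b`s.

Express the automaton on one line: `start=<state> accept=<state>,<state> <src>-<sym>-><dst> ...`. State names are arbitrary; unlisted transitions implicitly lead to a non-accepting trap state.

start=S0 accept=S8,S10,S11,S13 S0-a->S1 S0-b->S2 S0-c->S0 S1-a->S1 S1-b->S2 S1-c->S3 S2-a->S4 S2-b->S5 S2-c->S2 S3-a->S3 S3-b->S6 S3-c->S3 S4-a->S4 S4-b->S5 S4-c->S6 S5-a->S7 S5-b->S8 S5-c->S5 S6-a->S6 S6-b->S9 S6-c->S6 S7-a->S7 S7-b->S8 S7-c->S9 S8-a->S10 S8-b->S11 S8-c->S8 S9-a->S9 S9-b->S12 S9-c->S9 S10-a->S10 S10-b->S11 S10-c->S12 S11-a->S13 S11-b->S11 S11-c->S11 S12-a->S12 S12-b->S14 S12-c->S12 S13-a->S13 S13-b->S11 S13-c->S14 S14-a->S14 S14-b->S14 S14-c->S14

Handle the two conditions separately and then intersect. The first has 3 states tracking partial matches of the forbidden pattern `ac`; the second has 5 states tracking the count of `b`s, saturating at 4. A product state is a pair (one from each), accepting exactly when both do.
With 15 states:
          a    b    c  
>  S0     S1   S2   S0 
   S1     S1   S2   S3 
   S2     S4   S5   S2 
   S3     S3   S6   S3 
   S4     S4   S5   S6 
   S5     S7   S8   S5 
   S6     S6   S9   S6 
   S7     S7   S8   S9 
 * S8    S10  S11   S8 
   S9     S9  S12   S9 
 * S10   S10  S11  S12 
 * S11   S13  S11  S11 
   S12   S12  S14  S12 
 * S13   S13  S11  S14 
   S14   S14  S14  S14 
(> = start, * = accepting)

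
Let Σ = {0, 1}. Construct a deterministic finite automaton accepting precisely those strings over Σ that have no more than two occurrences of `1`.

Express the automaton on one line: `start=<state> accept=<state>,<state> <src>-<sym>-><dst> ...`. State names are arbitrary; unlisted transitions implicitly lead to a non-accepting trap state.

start=q0 accept=q0,q1,q2 q0-0->q0 q0-1->q1 q1-0->q1 q1-1->q2 q2-0->q2 q2-1->q3 q3-0->q3 q3-1->q3

Count `1`s, saturating at 3: states q0 through q2 mean 0 through 2 `1`s seen; q3 means more than 2. Each `1` increments (capped at q3); other symbols loop. Accept from {q0, q1, q2}.
        0   1  
>* q0   q0  q1 
 * q1   q1  q2 
 * q2   q2  q3 
   q3   q3  q3 
(> = start, * = accepting)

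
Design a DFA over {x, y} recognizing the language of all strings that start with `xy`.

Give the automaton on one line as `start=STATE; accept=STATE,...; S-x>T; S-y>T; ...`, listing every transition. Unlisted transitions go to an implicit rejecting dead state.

start=q0; accept=q2; q0-x>q1; q0-y>q3; q1-x>q3; q1-y>q2; q2-x>q2; q2-y>q2; q3-x>q3; q3-y>q3

Walk along `xy` while the input agrees: from q0 take `x` to q1, and so on. Any deviation drops to the rejecting sink q3. Once q2 is reached the prefix is confirmed and every continuation is accepted.
        x   y  
>  q0   q1  q3 
   q1   q3  q2 
 * q2   q2  q2 
   q3   q3  q3 
(> = start, * = accepting)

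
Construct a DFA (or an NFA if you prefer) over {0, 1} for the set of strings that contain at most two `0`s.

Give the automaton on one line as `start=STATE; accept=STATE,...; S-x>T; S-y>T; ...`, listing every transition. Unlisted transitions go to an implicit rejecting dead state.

start=s0; accept=s0,s1,s2; s0-0>s1; s0-1>s0; s1-0>s2; s1-1>s1; s2-0>s3; s2-1>s2; s3-0>s3; s3-1>s3

Only the number of `0`s matters, and only up to 3. Make a chain s0 → s1 → s2 → s3 advanced by each `0` (with s3 absorbing); every other symbol self-loops. The accepting set is {s0, s1, s2}.
        0   1  
>* s0   s1  s0 
 * s1   s2  s1 
 * s2   s3  s2 
   s3   s3  s3 
(> = start, * = accepting)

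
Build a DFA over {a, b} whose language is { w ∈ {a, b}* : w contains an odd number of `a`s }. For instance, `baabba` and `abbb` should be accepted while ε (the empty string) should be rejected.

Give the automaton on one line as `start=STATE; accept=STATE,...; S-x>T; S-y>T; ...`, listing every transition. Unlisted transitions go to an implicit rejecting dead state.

start=q0; accept=q1; q0-a>q1; q0-b>q0; q1-a>q0; q1-b>q1

The only thing that matters is how many `a`s have appeared, reduced mod 2. Use one state per residue: q0 for 0, …, q1 for 1. Reading `a` moves to the next residue; anything else stays put. q1 is accepting.
With 2 states:
        a   b  
>  q0   q1  q0 
 * q1   q0  q1 
(> = start, * = accepting)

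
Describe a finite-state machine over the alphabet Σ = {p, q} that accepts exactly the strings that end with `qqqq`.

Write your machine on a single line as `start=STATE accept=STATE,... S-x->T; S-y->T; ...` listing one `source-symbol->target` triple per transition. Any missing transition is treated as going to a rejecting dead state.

start=A; accept=E; A-p->A; A-q->B; B-p->A; B-q->C; C-p->A; C-q->D; D-p->A; D-q->E; E-p->A; E-q->E

Remember how much of `qqqq` the current input suffix matches. State A means no match yet; B means the last symbol is `q`; C means the last 2 symbols are `qq`; D means the last 3 symbols are `qqq`; E means the last 4 symbols are `qqqq`. Only E accepts. On a mismatch, fall back to the longest proper suffix that is still a prefix of `qqqq`.
With 5 states:
       p  q 
>  A   A  B 
   B   A  C 
   C   A  D 
   D   A  E 
 * E   A  E 
(> = start, * = accepting)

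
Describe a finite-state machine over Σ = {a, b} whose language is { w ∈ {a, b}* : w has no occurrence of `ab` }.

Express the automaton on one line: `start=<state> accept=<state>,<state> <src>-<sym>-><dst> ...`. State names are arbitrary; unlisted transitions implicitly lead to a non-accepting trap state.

start=S0 accept=S0,S1 S0-a->S1 S0-b->S0 S1-a->S1 S1-b->S2 S2-a->S2 S2-b->S2

Track partial matches of the forbidden pattern `ab`. State S2 is a dead state reached once `ab` has occurred; every other state accepts. S0 means no part of `ab` is currently matched.
With 3 states:
        a   b  
>* S0   S1  S0 
 * S1   S1  S2 
   S2   S2  S2 
(> = start, * = accepting)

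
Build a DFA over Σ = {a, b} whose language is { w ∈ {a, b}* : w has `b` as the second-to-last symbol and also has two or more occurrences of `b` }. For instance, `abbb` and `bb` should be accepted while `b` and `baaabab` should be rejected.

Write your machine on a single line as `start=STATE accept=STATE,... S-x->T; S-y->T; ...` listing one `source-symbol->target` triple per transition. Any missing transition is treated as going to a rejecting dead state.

start=q0; accept=q3,q5; q0-a->q0; q0-b->q1; q1-a->q2; q1-b->q3; q2-a->q2; q2-b->q4; q3-a->q5; q3-b->q3; q4-a->q5; q4-b->q3; q5-a->q2; q5-b->q4

Handle the two conditions separately and then intersect. One (7 states) tracks the last 2 symbols read; the other (4 states) tracks the count of `b`s, saturating at 3. Each combined state is a pair, one component from each; accept when both components accept. Minimizing collapses redundant product states.
With 6 states:
        a   b  
>  q0   q0  q1 
   q1   q2  q3 
   q2   q2  q4 
 * q3   q5  q3 
   q4   q5  q3 
 * q5   q2  q4 
(> = start, * = accepting)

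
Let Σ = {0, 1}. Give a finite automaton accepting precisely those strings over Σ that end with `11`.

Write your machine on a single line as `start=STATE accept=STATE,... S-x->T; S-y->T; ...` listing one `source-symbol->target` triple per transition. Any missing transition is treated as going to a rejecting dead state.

start=s0; accept=s2; s0-0->s0; s0-1->s1; s1-0->s0; s1-1->s2; s2-0->s0; s2-1->s2

Remember how much of `11` the current input suffix matches. State s0 means no match yet; s1 means the last symbol is `1`; s2 means the last 2 symbols are `11`. Only s2 accepts. On a mismatch, fall back to the longest proper suffix that is still a prefix of `11`.
        0   1  
>  s0   s0  s1 
   s1   s0  s2 
 * s2   s0  s2 
(> = start, * = accepting)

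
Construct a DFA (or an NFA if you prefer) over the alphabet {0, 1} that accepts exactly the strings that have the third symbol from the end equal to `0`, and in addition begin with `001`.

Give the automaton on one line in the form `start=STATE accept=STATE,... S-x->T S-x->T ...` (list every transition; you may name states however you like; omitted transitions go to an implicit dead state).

start=q0 accept=q8,q16,q17,q22 q0-0->q1 q0-1->q2 q1-0->q3 q1-1->q4 q2-0->q5 q2-1->q6 q3-0->q7 q3-1->q8 q4-0->q9 q4-1->q10 q5-0->q11 q5-1->q12 q6-0->q13 q6-1->q14 q7-0->q7 q7-1->q15 q8-0->q16 q8-1->q17 q9-0->q11 q9-1->q12 q10-0->q13 q10-1->q14 q11-0->q7 q11-1->q15 q12-0->q9 q12-1->q10 q13-0->q11 q13-1->q12 q14-0->q13 q14-1->q14 q15-0->q9 q15-1->q10 q16-0->q18 q16-1->q19 q17-0->q20 q17-1->q21 q18-0->q22 q18-1->q8 q19-0->q16 q19-1->q17 q20-0->q18 q20-1->q19 q21-0->q20 q21-1->q21 q22-0->q22 q22-1->q8

Build one automaton per condition and run them in lockstep. The first has 15 states tracking the last 3 symbols read; the second has 5 states tracking whether the input so far still matches the prefix `001`. A product state is a pair (one from each), accepting exactly when both do.
With 23 states:
          0    1  
>  q0     q1   q2 
   q1     q3   q4 
   q2     q5   q6 
   q3     q7   q8 
   q4     q9  q10 
   q5    q11  q12 
   q6    q13  q14 
   q7     q7  q15 
 * q8    q16  q17 
   q9    q11  q12 
   q10   q13  q14 
   q11    q7  q15 
   q12    q9  q10 
   q13   q11  q12 
   q14   q13  q14 
   q15    q9  q10 
 * q16   q18  q19 
 * q17   q20  q21 
   q18   q22   q8 
   q19   q16  q17 
   q20   q18  q19 
   q21   q20  q21 
 * q22   q22   q8 
(> = start, * = accepting)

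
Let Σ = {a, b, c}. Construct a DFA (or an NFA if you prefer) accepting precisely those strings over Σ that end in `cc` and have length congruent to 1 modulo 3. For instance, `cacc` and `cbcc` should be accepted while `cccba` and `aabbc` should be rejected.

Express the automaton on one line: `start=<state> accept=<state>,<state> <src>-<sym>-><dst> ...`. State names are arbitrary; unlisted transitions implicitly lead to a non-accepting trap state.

start=s0 accept=s4 s0-a->s1 s0-b->s1 s0-c->s1 s1-a->s2 s1-b->s2 s1-c->s2 s2-a->s0 s2-b->s0 s2-c->s3 s3-a->s1 s3-b->s1 s3-c->s4 s4-a->s2 s4-b->s2 s4-c->s2

Run two small machines in parallel and take their product. The first has 3 states tracking how much of the suffix `cc` has currently been matched; the second has 3 states tracking the input length modulo 3. A product state is a pair (one from each), accepting exactly when both do. After merging equivalent states the machine shrinks.
5 states suffice.
        a   b   c  
>  s0   s1  s1  s1 
   s1   s2  s2  s2 
   s2   s0  s0  s3 
   s3   s1  s1  s4 
 * s4   s2  s2  s2 
(> = start, * = accepting)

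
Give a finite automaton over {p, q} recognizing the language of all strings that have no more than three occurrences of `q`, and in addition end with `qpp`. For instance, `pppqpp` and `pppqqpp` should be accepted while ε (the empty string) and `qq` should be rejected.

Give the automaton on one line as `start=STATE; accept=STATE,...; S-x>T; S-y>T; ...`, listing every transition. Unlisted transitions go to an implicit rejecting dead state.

Run two small machines in parallel and take their product. One (5 states) tracks the count of `q`s, saturating at 4; the other (4 states) tracks how much of the suffix `qpp` has currently been matched. Each combined state is a pair, one component from each; accept when both components accept.
With 17 states:
          p    q  
>  s0     s0   s1 
   s1     s2   s3 
   s2     s4   s3 
   s3     s5   s6 
 * s4     s7   s3 
   s5     s8   s6 
   s6     s9  s10 
   s7     s7   s3 
 * s8    s11   s6 
   s9    s12  s10 
   s10   s13  s10 
   s11   s11   s6 
 * s12   s14  s10 
   s13   s15  s10 
   s14   s14  s10 
   s15   s16  s10 
   s16   s16  s10 
(> = start, * = accepting)

start=s0; accept=s4,s8,s12; s0-p>s0; s0-q>s1; s1-p>s2; s1-q>s3; s2-p>s4; s2-q>s3; s3-p>s5; s3-q>s6; s4-p>s7; s4-q>s3; s5-p>s8; s5-q>s6; s6-p>s9; s6-q>s10; s7-p>s7; s7-q>s3; s8-p>s11; s8-q>s6; s9-p>s12; s9-q>s10; s10-p>s13; s10-q>s10; s11-p>s11; s11-q>s6; s12-p>s14; s12-q>s10; s13-p>s15; s13-q>s10; s14-p>s14; s14-q>s10; s15-p>s16; s15-q>s10; s16-p>s16; s16-q>s10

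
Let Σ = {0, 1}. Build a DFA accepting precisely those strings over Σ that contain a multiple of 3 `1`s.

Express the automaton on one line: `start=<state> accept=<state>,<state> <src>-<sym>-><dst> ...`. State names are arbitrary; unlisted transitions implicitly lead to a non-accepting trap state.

start=s0 accept=s0 s0-0->s0 s0-1->s1 s1-0->s1 s1-1->s2 s2-0->s2 s2-1->s0

The only thing that matters is how many `1`s have appeared, reduced mod 3. Use one state per residue: s0 for 0, …, s2 for 2. Reading `1` moves to the next residue; anything else stays put. s0 is accepting.
With 3 states:
        0   1  
>* s0   s0  s1 
   s1   s1  s2 
   s2   s2  s0 
(> = start, * = accepting)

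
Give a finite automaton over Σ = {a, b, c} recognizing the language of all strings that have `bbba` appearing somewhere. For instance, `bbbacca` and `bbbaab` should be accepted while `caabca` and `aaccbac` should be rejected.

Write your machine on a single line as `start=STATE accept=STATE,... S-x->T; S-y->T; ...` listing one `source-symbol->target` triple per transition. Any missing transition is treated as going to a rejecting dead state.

start=q0; accept=q4; q0-a->q0; q0-b->q1; q0-c->q0; q1-a->q0; q1-b->q2; q1-c->q0; q2-a->q0; q2-b->q3; q2-c->q0; q3-a->q4; q3-b->q3; q3-c->q0; q4-a->q4; q4-b->q4; q4-c->q4

States q0..q3 record the length of the longest prefix of `bbba` that matches the current input suffix. Reaching q4 means `bbba` has been seen, and we stay there forever. Accept from q4.
        a   b   c  
>  q0   q0  q1  q0 
   q1   q0  q2  q0 
   q2   q0  q3  q0 
   q3   q4  q3  q0 
 * q4   q4  q4  q4 
(> = start, * = accepting)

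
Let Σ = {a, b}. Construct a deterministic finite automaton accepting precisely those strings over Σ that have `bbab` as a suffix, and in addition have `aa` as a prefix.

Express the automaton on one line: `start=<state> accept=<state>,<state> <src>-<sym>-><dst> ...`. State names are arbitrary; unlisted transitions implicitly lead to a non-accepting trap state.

start=s0 accept=s7 s0-a->s1 s0-b->s2 s1-a->s3 s1-b->s2 s2-a->s2 s2-b->s2 s3-a->s3 s3-b->s4 s4-a->s3 s4-b->s5 s5-a->s6 s5-b->s5 s6-a->s3 s6-b->s7 s7-a->s3 s7-b->s5

Handle the two conditions separately and then intersect. One (5 states) tracks how much of the suffix `bbab` has currently been matched; the other (4 states) tracks whether the input so far still matches the prefix `aa`. Each combined state is a pair, one component from each; accept when both components accept. Equivalent product states are then merged.
With 8 states:
        a   b  
>  s0   s1  s2 
   s1   s3  s2 
   s2   s2  s2 
   s3   s3  s4 
   s4   s3  s5 
   s5   s6  s5 
   s6   s3  s7 
 * s7   s3  s5 
(> = start, * = accepting)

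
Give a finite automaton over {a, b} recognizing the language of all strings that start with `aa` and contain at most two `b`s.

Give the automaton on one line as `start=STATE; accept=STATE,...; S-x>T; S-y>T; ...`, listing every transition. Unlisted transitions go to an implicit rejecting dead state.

Run two small machines in parallel and take their product. The first has 4 states tracking whether the input so far still matches the prefix `aa`; the second has 4 states tracking the count of `b`s, saturating at 3. A product state is a pair (one from each), accepting exactly when both do.
        a   b  
>  S0   S1  S2 
   S1   S3  S2 
   S2   S2  S4 
 * S3   S3  S5 
   S4   S4  S6 
 * S5   S5  S7 
   S6   S6  S6 
 * S7   S7  S8 
   S8   S8  S8 
(> = start, * = accepting)

start=S0; accept=S3,S5,S7; S0-a>S1; S0-b>S2; S1-a>S3; S1-b>S2; S2-a>S2; S2-b>S4; S3-a>S3; S3-b>S5; S4-a>S4; S4-b>S6; S5-a>S5; S5-b>S7; S6-a>S6; S6-b>S6; S7-a>S7; S7-b>S8; S8-a>S8; S8-b>S8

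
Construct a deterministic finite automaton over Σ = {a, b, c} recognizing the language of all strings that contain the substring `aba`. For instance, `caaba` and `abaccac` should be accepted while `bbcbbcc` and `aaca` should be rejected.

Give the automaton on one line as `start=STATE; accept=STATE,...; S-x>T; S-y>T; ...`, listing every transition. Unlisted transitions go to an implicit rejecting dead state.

States s0..s2 record the length of the longest prefix of `aba` that matches the current input suffix. Reaching s3 means `aba` has been seen, and we stay there forever. Accept from s3.
        a   b   c  
>  s0   s1  s0  s0 
   s1   s1  s2  s0 
   s2   s3  s0  s0 
 * s3   s3  s3  s3 
(> = start, * = accepting)

start=s0; accept=s3; s0-a>s1; s0-b>s0; s0-c>s0; s1-a>s1; s1-b>s2; s1-c>s0; s2-a>s3; s2-b>s0; s2-c>s0; s3-a>s3; s3-b>s3; s3-c>s3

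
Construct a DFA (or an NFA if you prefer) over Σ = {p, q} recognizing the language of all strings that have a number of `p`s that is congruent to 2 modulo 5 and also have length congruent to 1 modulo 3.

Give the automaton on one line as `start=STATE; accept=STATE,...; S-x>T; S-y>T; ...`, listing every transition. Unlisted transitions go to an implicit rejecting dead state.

start=S0; accept=S11; S0-p>S1; S0-q>S2; S1-p>S3; S1-q>S4; S2-p>S4; S2-q>S5; S3-p>S6; S3-q>S7; S4-p>S7; S4-q>S8; S5-p>S8; S5-q>S0; S6-p>S9; S6-q>S10; S7-p>S10; S7-q>S11; S8-p>S11; S8-q>S1; S9-p>S5; S9-q>S12; S10-p>S12; S10-q>S13; S11-p>S13; S11-q>S3; S12-p>S0; S12-q>S14; S13-p>S14; S13-q>S6; S14-p>S2; S14-q>S9

Handle the two conditions separately and then intersect. The first has 5 states tracking the count of `p`s modulo 5; the second has 3 states tracking the input length modulo 3. A product state is a pair (one from each), accepting exactly when both do.
With 15 states:
          p    q  
>  S0     S1   S2 
   S1     S3   S4 
   S2     S4   S5 
   S3     S6   S7 
   S4     S7   S8 
   S5     S8   S0 
   S6     S9  S10 
   S7    S10  S11 
   S8    S11   S1 
   S9     S5  S12 
   S10   S12  S13 
 * S11   S13   S3 
   S12    S0  S14 
   S13   S14   S6 
   S14    S2   S9 
(> = start, * = accepting)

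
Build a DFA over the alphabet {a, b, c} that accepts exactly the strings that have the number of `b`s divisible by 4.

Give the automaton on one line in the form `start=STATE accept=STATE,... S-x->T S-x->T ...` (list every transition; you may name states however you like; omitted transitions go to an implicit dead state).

start=q0 accept=q0 q0-a->q0 q0-b->q1 q0-c->q0 q1-a->q1 q1-b->q2 q1-c->q1 q2-a->q2 q2-b->q3 q2-c->q2 q3-a->q3 q3-b->q0 q3-c->q3

The only thing that matters is how many `b`s have appeared, reduced mod 4. Use one state per residue: q0 for 0, …, q3 for 3. Reading `b` moves to the next residue; anything else stays put. q0 is accepting.
A 4-state machine:
        a   b   c  
>* q0   q0  q1  q0 
   q1   q1  q2  q1 
   q2   q2  q3  q2 
   q3   q3  q0  q3 
(> = start, * = accepting)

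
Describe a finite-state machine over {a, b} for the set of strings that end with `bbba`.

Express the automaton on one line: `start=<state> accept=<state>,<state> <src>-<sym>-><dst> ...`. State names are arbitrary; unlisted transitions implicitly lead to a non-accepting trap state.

start=q0 accept=q4 q0-a->q0 q0-b->q1 q1-a->q0 q1-b->q2 q2-a->q0 q2-b->q3 q3-a->q4 q3-b->q3 q4-a->q0 q4-b->q1

Remember how much of `bbba` the current input suffix matches. State q0 means no match yet; q1 means the last symbol is `b`; q2 means the last 2 symbols are `bb`; q3 means the last 3 symbols are `bbb`; q4 means the last 4 symbols are `bbba`. Only q4 accepts. On a mismatch, fall back to the longest proper suffix that is still a prefix of `bbba`.
A 5-state machine:
        a   b  
>  q0   q0  q1 
   q1   q0  q2 
   q2   q0  q3 
   q3   q4  q3 
 * q4   q0  q1 
(> = start, * = accepting)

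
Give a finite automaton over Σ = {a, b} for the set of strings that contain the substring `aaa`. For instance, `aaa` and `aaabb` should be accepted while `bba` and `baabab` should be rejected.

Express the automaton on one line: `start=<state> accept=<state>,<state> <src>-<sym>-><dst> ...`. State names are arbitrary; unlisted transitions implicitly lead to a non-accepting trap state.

Track how much of `aaa` has been matched so far: state q0 is no progress, q3 is the absorbing accept state reached once `aaa` has occurred. Intermediate states record partial matches; on a mismatch, fall back to the longest reusable overlap.
4 states suffice.
        a   b  
>  q0   q1  q0 
   q1   q2  q0 
   q2   q3  q0 
 * q3   q3  q3 
(> = start, * = accepting)

start=q0 accept=q3 q0-a->q1 q0-b->q0 q1-a->q2 q1-b->q0 q2-a->q3 q2-b->q0 q3-a->q3 q3-b->q3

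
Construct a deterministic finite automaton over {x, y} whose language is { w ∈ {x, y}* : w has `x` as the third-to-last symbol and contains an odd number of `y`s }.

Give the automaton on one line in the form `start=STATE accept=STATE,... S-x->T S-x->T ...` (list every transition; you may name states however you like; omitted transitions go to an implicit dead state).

Run two small machines in parallel and take their product. One (15 states) tracks the last 3 symbols read; the other (2 states) tracks the count of `y`s modulo 2. Each combined state is a pair, one component from each; accept when both components accept.
          x    y  
>  q0     q1   q2 
   q1     q3   q4 
   q2     q5   q6 
   q3     q7   q8 
   q4     q9  q10 
   q5    q11  q12 
   q6    q13  q14 
   q7     q7   q8 
 * q8     q9  q10 
 * q9    q11  q12 
   q10   q13  q14 
   q11   q15  q16 
   q12   q17  q18 
   q13   q19  q20 
   q14   q21  q22 
 * q15   q15  q16 
   q16   q17  q18 
   q17   q19  q20 
 * q18   q21  q22 
   q19    q7   q8 
   q20    q9  q10 
   q21   q11  q12 
   q22   q13  q14 
(> = start, * = accepting)

start=q0 accept=q8,q9,q15,q18 q0-x->q1 q0-y->q2 q1-x->q3 q1-y->q4 q2-x->q5 q2-y->q6 q3-x->q7 q3-y->q8 q4-x->q9 q4-y->q10 q5-x->q11 q5-y->q12 q6-x->q13 q6-y->q14 q7-x->q7 q7-y->q8 q8-x->q9 q8-y->q10 q9-x->q11 q9-y->q12 q10-x->q13 q10-y->q14 q11-x->q15 q11-y->q16 q12-x->q17 q12-y->q18 q13-x->q19 q13-y->q20 q14-x->q21 q14-y->q22 q15-x->q15 q15-y->q16 q16-x->q17 q16-y->q18 q17-x->q19 q17-y->q20 q18-x->q21 q18-y->q22 q19-x->q7 q19-y->q8 q20-x->q9 q20-y->q10 q21-x->q11 q21-y->q12 q22-x->q13 q22-y->q14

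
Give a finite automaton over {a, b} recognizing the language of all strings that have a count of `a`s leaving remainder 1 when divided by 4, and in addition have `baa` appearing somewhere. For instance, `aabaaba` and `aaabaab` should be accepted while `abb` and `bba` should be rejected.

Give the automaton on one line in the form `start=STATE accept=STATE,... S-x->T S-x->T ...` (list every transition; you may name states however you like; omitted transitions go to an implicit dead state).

start=q0 accept=q15 q0-a->q1 q0-b->q2 q1-a->q3 q1-b->q4 q2-a->q5 q2-b->q2 q3-a->q6 q3-b->q7 q4-a->q8 q4-b->q4 q5-a->q9 q5-b->q4 q6-a->q0 q6-b->q10 q7-a->q11 q7-b->q7 q8-a->q12 q8-b->q7 q9-a->q12 q9-b->q9 q10-a->q13 q10-b->q10 q11-a->q14 q11-b->q10 q12-a->q14 q12-b->q12 q13-a->q15 q13-b->q2 q14-a->q15 q14-b->q14 q15-a->q9 q15-b->q15

Run two small machines in parallel and take their product. The first has 4 states tracking the count of `a`s modulo 4; the second has 4 states tracking whether and how much of `baa` has been seen. A product state is a pair (one from each), accepting exactly when both do.
16 states suffice.
          a    b  
>  q0     q1   q2 
   q1     q3   q4 
   q2     q5   q2 
   q3     q6   q7 
   q4     q8   q4 
   q5     q9   q4 
   q6     q0  q10 
   q7    q11   q7 
   q8    q12   q7 
   q9    q12   q9 
   q10   q13  q10 
   q11   q14  q10 
   q12   q14  q12 
   q13   q15   q2 
   q14   q15  q14 
 * q15    q9  q15 
(> = start, * = accepting)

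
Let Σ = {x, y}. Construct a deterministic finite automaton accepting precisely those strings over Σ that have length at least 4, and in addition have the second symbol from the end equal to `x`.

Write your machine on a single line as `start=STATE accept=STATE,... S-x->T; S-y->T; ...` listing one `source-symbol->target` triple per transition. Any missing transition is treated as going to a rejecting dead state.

Run two small machines in parallel and take their product. One (6 states) tracks the input length, saturating at 5; the other (7 states) tracks the last 2 symbols read. Each combined state is a pair, one component from each; accept when both components accept. Equivalent product states are then merged.
With 6 states:
        x   y  
>  q0   q1  q1 
   q1   q2  q2 
   q2   q3  q2 
   q3   q4  q5 
 * q4   q4  q5 
 * q5   q3  q2 
(> = start, * = accepting)

start=q0; accept=q4,q5; q0-x->q1; q0-y->q1; q1-x->q2; q1-y->q2; q2-x->q3; q2-y->q2; q3-x->q4; q3-y->q5; q4-x->q4; q4-y->q5; q5-x->q3; q5-y->q2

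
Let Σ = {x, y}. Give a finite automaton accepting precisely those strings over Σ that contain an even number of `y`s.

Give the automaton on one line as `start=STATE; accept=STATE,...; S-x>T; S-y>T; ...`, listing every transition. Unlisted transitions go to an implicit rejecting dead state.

start=q0; accept=q0; q0-x>q0; q0-y>q1; q1-x>q1; q1-y>q0

Keep the running count of `y`s modulo 2: each `y` advances along the cycle q0 → q1 → q0 while other symbols loop. Accept at q0.
With 2 states:
        x   y  
>* q0   q0  q1 
   q1   q1  q0 
(> = start, * = accepting)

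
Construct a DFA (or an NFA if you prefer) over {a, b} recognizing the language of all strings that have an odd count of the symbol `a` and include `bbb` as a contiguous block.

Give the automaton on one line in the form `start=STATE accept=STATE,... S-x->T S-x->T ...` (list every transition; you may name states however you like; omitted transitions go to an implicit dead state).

Build one automaton per condition and run them in lockstep. The first has 2 states tracking the count of `a`s modulo 2; the second has 4 states tracking whether and how much of `bbb` has been seen. A product state is a pair (one from each), accepting exactly when both do.
8 states suffice.
        a   b  
>  q0   q1  q2 
   q1   q0  q3 
   q2   q1  q4 
   q3   q0  q5 
   q4   q1  q6 
   q5   q0  q7 
   q6   q7  q6 
 * q7   q6  q7 
(> = start, * = accepting)

start=q0 accept=q7 q0-a->q1 q0-b->q2 q1-a->q0 q1-b->q3 q2-a->q1 q2-b->q4 q3-a->q0 q3-b->q5 q4-a->q1 q4-b->q6 q5-a->q0 q5-b->q7 q6-a->q7 q6-b->q6 q7-a->q6 q7-b->q7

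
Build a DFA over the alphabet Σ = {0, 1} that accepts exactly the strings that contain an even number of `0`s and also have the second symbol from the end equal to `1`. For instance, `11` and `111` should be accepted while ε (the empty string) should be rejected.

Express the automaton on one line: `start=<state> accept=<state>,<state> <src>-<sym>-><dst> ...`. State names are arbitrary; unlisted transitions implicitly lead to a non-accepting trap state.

Run two small machines in parallel and take their product. One (2 states) tracks the count of `0`s modulo 2; the other (7 states) tracks the last 2 symbols read. Each combined state is a pair, one component from each; accept when both components accept. Equivalent product states are then merged.
6 states suffice.
       0  1 
>  A   B  C 
   B   A  D 
   C   B  E 
   D   F  D 
 * E   B  E 
 * F   B  C 
(> = start, * = accepting)

start=A accept=E,F A-0->B A-1->C B-0->A B-1->D C-0->B C-1->E D-0->F D-1->D E-0->B E-1->E F-0->B F-1->C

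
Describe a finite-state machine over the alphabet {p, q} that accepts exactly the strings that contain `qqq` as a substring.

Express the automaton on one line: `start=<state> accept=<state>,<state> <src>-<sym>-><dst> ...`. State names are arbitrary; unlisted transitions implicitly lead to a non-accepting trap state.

Track how much of `qqq` has been matched so far: state s0 is no progress, s3 is the absorbing accept state reached once `qqq` has occurred. Intermediate states record partial matches; on a mismatch, fall back to the longest reusable overlap.
A 4-state machine:
        p   q  
>  s0   s0  s1 
   s1   s0  s2 
   s2   s0  s3 
 * s3   s3  s3 
(> = start, * = accepting)

start=s0 accept=s3 s0-p->s0 s0-q->s1 s1-p->s0 s1-q->s2 s2-p->s0 s2-q->s3 s3-p->s3 s3-q->s3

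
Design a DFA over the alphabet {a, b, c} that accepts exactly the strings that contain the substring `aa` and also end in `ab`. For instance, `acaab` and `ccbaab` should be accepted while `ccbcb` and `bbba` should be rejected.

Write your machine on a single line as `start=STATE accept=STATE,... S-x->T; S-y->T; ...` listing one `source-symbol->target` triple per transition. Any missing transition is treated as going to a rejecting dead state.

start=q0; accept=q3; q0-a->q1; q0-b->q0; q0-c->q0; q1-a->q2; q1-b->q0; q1-c->q0; q2-a->q2; q2-b->q3; q2-c->q4; q3-a->q2; q3-b->q4; q3-c->q4; q4-a->q2; q4-b->q4; q4-c->q4

Handle the two conditions separately and then intersect. The first has 3 states tracking whether and how much of `aa` has been seen; the second has 3 states tracking how much of the suffix `ab` has currently been matched. A product state is a pair (one from each), accepting exactly when both do. Equivalent product states are then merged.
5 states suffice.
        a   b   c  
>  q0   q1  q0  q0 
   q1   q2  q0  q0 
   q2   q2  q3  q4 
 * q3   q2  q4  q4 
   q4   q2  q4  q4 
(> = start, * = accepting)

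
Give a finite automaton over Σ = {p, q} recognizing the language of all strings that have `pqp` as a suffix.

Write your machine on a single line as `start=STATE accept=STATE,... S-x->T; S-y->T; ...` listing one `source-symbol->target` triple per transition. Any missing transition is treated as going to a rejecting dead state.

Remember how much of `pqp` the current input suffix matches. State S0 means no match yet; S1 means the last symbol is `p`; S2 means the last 2 symbols are `pq`; S3 means the last 3 symbols are `pqp`. Only S3 accepts. On a mismatch, fall back to the longest proper suffix that is still a prefix of `pqp`.
With 4 states:
        p   q  
>  S0   S1  S0 
   S1   S1  S2 
   S2   S3  S0 
 * S3   S1  S2 
(> = start, * = accepting)

start=S0; accept=S3; S0-p->S1; S0-q->S0; S1-p->S1; S1-q->S2; S2-p->S3; S2-q->S0; S3-p->S1; S3-q->S2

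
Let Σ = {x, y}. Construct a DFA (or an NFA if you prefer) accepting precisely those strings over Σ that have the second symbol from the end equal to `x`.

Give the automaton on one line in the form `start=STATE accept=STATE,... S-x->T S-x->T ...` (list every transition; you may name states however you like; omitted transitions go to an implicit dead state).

start=A accept=D,E A-x->B A-y->C B-x->D B-y->E C-x->F C-y->G D-x->D D-y->E E-x->F E-y->G F-x->D F-y->E G-x->F G-y->G

A DFA must remember the last 2 symbols (since which symbol is second-to-last isn't known until the input ends). Use one state per possible window of the last ≤2 symbols; accept from those whose window starts with `x`.
With 7 states:
       x  y 
>  A   B  C 
   B   D  E 
   C   F  G 
 * D   D  E 
 * E   F  G 
   F   D  E 
   G   F  G 
(> = start, * = accepting)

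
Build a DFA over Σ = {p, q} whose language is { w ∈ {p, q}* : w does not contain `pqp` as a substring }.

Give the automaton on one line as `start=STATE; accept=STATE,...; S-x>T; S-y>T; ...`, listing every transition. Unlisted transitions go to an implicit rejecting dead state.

Track partial matches of the forbidden pattern `pqp`. State s3 is a dead state reached once `pqp` has occurred; every other state accepts. s0 means no part of `pqp` is currently matched.
With 4 states:
        p   q  
>* s0   s1  s0 
 * s1   s1  s2 
 * s2   s3  s0 
   s3   s3  s3 
(> = start, * = accepting)

start=s0; accept=s0,s1,s2; s0-p>s1; s0-q>s0; s1-p>s1; s1-q>s2; s2-p>s3; s2-q>s0; s3-p>s3; s3-q>s3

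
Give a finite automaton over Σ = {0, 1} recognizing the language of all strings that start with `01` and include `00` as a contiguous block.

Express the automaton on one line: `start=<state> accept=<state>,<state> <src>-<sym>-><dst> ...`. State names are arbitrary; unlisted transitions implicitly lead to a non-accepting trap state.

Run two small machines in parallel and take their product. One (4 states) tracks whether the input so far still matches the prefix `01`; the other (3 states) tracks whether and how much of `00` has been seen. Each combined state is a pair, one component from each; accept when both components accept. Equivalent product states are then merged.
        0   1  
>  s0   s1  s2 
   s1   s2  s3 
   s2   s2  s2 
   s3   s4  s3 
   s4   s5  s3 
 * s5   s5  s5 
(> = start, * = accepting)

start=s0 accept=s5 s0-0->s1 s0-1->s2 s1-0->s2 s1-1->s3 s2-0->s2 s2-1->s2 s3-0->s4 s3-1->s3 s4-0->s5 s4-1->s3 s5-0->s5 s5-1->s5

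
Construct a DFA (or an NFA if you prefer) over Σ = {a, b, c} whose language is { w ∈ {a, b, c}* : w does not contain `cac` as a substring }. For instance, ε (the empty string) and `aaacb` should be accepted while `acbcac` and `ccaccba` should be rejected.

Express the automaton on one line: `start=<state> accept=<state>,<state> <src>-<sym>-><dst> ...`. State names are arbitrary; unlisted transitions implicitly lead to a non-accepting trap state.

start=S0 accept=S0,S1,S2 S0-a->S0 S0-b->S0 S0-c->S1 S1-a->S2 S1-b->S0 S1-c->S1 S2-a->S0 S2-b->S0 S2-c->S3 S3-a->S3 S3-b->S3 S3-c->S3

Track partial matches of the forbidden pattern `cac`. State S3 is a dead state reached once `cac` has occurred; every other state accepts. S0 means no part of `cac` is currently matched.
With 4 states:
        a   b   c  
>* S0   S0  S0  S1 
 * S1   S2  S0  S1 
 * S2   S0  S0  S3 
   S3   S3  S3  S3 
(> = start, * = accepting)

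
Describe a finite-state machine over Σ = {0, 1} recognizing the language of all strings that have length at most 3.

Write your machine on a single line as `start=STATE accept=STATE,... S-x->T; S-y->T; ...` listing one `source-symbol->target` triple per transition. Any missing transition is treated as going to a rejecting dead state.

We only need to distinguish lengths 0, 1, …, 3, and '>3'. Chain q0 → q1 → q2 → q3 → q4 on every symbol, with q4 looping. Accepting states: {q0, q1, q2, q3}.
A 5-state machine:
        0   1  
>* q0   q1  q1 
 * q1   q2  q2 
 * q2   q3  q3 
 * q3   q4  q4 
   q4   q4  q4 
(> = start, * = accepting)

start=q0; accept=q0,q1,q2,q3; q0-0->q1; q0-1->q1; q1-0->q2; q1-1->q2; q2-0->q3; q2-1->q3; q3-0->q4; q3-1->q4; q4-0->q4; q4-1->q4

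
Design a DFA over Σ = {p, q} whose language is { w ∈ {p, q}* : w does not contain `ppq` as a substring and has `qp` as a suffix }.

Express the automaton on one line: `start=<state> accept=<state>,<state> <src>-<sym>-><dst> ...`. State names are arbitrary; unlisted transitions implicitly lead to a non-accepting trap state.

start=A accept=E A-p->B A-q->C B-p->D B-q->C C-p->E C-q->C D-p->D D-q->F E-p->D E-q->C F-p->G F-q->F G-p->H G-q->F H-p->H H-q->F

Run two small machines in parallel and take their product. One (4 states) tracks partial matches of the forbidden pattern `ppq`; the other (3 states) tracks how much of the suffix `qp` has currently been matched. Each combined state is a pair, one component from each; accept when both components accept.
       p  q 
>  A   B  C 
   B   D  C 
   C   E  C 
   D   D  F 
 * E   D  C 
   F   G  F 
   G   H  F 
   H   H  F 
(> = start, * = accepting)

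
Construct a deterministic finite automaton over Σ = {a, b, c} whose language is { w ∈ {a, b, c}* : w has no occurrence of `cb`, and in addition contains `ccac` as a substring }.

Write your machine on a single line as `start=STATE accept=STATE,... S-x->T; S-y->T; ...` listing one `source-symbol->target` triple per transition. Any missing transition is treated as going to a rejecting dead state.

Run two small machines in parallel and take their product. The first has 3 states tracking partial matches of the forbidden pattern `cb`; the second has 5 states tracking whether and how much of `ccac` has been seen. A product state is a pair (one from each), accepting exactly when both do. Equivalent product states are then merged.
7 states suffice.
        a   b   c  
>  q0   q0  q0  q1 
   q1   q0  q2  q3 
   q2   q2  q2  q2 
   q3   q4  q2  q3 
   q4   q0  q0  q5 
 * q5   q6  q2  q5 
 * q6   q6  q6  q5 
(> = start, * = accepting)

start=q0; accept=q5,q6; q0-a->q0; q0-b->q0; q0-c->q1; q1-a->q0; q1-b->q2; q1-c->q3; q2-a->q2; q2-b->q2; q2-c->q2; q3-a->q4; q3-b->q2; q3-c->q3; q4-a->q0; q4-b->q0; q4-c->q5; q5-a->q6; q5-b->q2; q5-c->q5; q6-a->q6; q6-b->q6; q6-c->q5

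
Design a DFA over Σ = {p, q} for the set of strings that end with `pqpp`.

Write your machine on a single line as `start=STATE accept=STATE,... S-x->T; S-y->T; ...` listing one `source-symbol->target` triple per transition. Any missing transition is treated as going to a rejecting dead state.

Let each state record the length of the longest suffix of the input read so far that is also a prefix of `pqpp`. S1 means the last symbol is `p`; S2 means the last 2 symbols are `pq`; S3 means the last 3 symbols are `pqp`; S4 means the last 4 symbols are `pqpp`. Accept only at S4, where the string currently ends in `pqpp`.
5 states suffice.
        p   q  
>  S0   S1  S0 
   S1   S1  S2 
   S2   S3  S0 
   S3   S4  S2 
 * S4   S1  S2 
(> = start, * = accepting)

start=S0; accept=S4; S0-p->S1; S0-q->S0; S1-p->S1; S1-q->S2; S2-p->S3; S2-q->S0; S3-p->S4; S3-q->S2; S4-p->S1; S4-q->S2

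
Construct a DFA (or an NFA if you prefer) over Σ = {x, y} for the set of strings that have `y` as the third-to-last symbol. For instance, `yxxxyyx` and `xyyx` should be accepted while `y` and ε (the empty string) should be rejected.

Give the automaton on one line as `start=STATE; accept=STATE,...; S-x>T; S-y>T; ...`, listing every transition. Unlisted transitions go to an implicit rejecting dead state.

start=S0; accept=S11,S12,S13,S14; S0-x>S1; S0-y>S2; S1-x>S3; S1-y>S4; S2-x>S5; S2-y>S6; S3-x>S7; S3-y>S8; S4-x>S9; S4-y>S10; S5-x>S11; S5-y>S12; S6-x>S13; S6-y>S14; S7-x>S7; S7-y>S8; S8-x>S9; S8-y>S10; S9-x>S11; S9-y>S12; S10-x>S13; S10-y>S14; S11-x>S7; S11-y>S8; S12-x>S9; S12-y>S10; S13-x>S11; S13-y>S12; S14-x>S13; S14-y>S14

Because acceptance depends on a position counted from the end, the machine has to buffer the most recent 3 symbols. Make each state the string of the last up-to-3 symbols read; on input `x` shift the window left and append `x`. Accept when the buffered window has length 3 and begins with `y`.
A 15-state machine:
          x    y  
>  S0     S1   S2 
   S1     S3   S4 
   S2     S5   S6 
   S3     S7   S8 
   S4     S9  S10 
   S5    S11  S12 
   S6    S13  S14 
   S7     S7   S8 
   S8     S9  S10 
   S9    S11  S12 
   S10   S13  S14 
 * S11    S7   S8 
 * S12    S9  S10 
 * S13   S11  S12 
 * S14   S13  S14 
(> = start, * = accepting)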